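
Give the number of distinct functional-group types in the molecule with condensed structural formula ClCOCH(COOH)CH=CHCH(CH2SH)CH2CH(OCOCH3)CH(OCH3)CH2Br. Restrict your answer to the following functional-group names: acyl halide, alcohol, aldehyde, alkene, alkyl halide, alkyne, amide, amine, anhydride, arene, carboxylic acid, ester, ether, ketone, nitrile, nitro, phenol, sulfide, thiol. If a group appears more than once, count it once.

Working along the chain:
  ClCO: –C(=O)Cl: carbonyl C bonded to C and to a halogen → acyl halide (not alkyl halide).
  CH(COOH): pendant –COOH: carbonyl C bonded to C and –OH → carboxylic acid.
  CH=CH: C=C double bond → alkene.
  CH(CH2SH): pendant –CH2SH → thiol.
  CH(OCOCH3): pendant –OC(=O)CH3: an acyloxy group → ester.
  CH(OCH3): pendant –OCH3: C–O–C with sp³ C, no adjacent C=O → ether.
  CH2Br: halogen on an sp³ carbon → alkyl halide.
Distinct types present: acyl halide, alkene, alkyl halide, carboxylic acid, ester, ether, thiol.

7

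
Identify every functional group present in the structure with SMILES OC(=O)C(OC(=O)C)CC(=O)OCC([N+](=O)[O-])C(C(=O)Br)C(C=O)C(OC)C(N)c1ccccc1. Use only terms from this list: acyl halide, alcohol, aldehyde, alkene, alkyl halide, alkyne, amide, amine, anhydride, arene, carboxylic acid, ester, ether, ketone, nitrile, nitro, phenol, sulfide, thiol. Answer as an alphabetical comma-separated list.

acyl halide, aldehyde, amine, arene, carboxylic acid, ester, ether, nitro

Working along the chain:
  HOOC: –COOH: carbonyl C bonded to –OH and C → carboxylic acid (the –OH is not a separate alcohol).
  CH(OCOCH3): pendant –OC(=O)CH3: an acyloxy group → ester.
  CH2COOCH2: –C(=O)–O–C with C on the carbonyl side → ester.
  CH(NO2): –NO2 on an sp³ carbon → nitro (the N=O is not a carbonyl).
  CH(COBr): pendant –C(=O)X: carbonyl C bonded to C and halogen → acyl halide.
  CH(CHO): pendant –CHO: carbonyl C bonded to C and H → aldehyde.
  CH(OCH3): pendant –OCH3: C–O–C with sp³ C, no adjacent C=O → ether.
  CH(NH2): –NH2 on an sp³ carbon with no adjacent C=O → amine.
  C6H5: –C6H5 phenyl ring → arene.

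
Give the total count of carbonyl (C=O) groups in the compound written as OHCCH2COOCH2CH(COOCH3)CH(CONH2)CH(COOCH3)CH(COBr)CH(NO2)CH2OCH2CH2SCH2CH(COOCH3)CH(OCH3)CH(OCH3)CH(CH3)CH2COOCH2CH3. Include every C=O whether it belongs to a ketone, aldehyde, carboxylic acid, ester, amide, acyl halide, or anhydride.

8

OHC: aldehyde, 1 C=O (running total 1).
CH2COOCH2: ester, 1 C=O (running total 2).
CH(COOCH3): ester, 1 C=O (running total 3).
CH(CONH2): amide, 1 C=O (running total 4).
CH(COOCH3): ester, 1 C=O (running total 5).
CH(COBr): acyl halide, 1 C=O (running total 6).
CH(COOCH3): ester, 1 C=O (running total 7).
CH2COOCH2: ester, 1 C=O (running total 8).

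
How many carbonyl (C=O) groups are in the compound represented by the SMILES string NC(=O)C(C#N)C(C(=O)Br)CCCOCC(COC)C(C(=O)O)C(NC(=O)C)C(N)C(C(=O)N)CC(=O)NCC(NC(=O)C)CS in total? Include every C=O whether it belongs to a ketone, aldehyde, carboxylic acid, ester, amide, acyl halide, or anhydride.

7

H2NCO: amide, 1 C=O (running total 1).
CH(COBr): acyl halide, 1 C=O (running total 2).
CH(COOH): carboxylic acid, 1 C=O (running total 3).
CH(NHCOCH3): amide, 1 C=O (running total 4).
CH(CONH2): amide, 1 C=O (running total 5).
CH2CONHCH2: amide, 1 C=O (running total 6).
CH(NHCOCH3): amide, 1 C=O (running total 7).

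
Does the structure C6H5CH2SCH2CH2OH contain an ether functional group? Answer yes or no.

C6H5– phenyl ring → arene.
C–S–C linkage → sulfide (thioether).
–OH on an sp³ carbon → alcohol.
The groups actually present are: alcohol, arene, sulfide.

no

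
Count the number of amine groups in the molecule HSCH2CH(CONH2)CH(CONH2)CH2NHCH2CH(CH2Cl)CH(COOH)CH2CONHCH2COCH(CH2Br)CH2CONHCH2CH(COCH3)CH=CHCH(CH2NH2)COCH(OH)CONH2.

Working along the chain:
  HSCH2: –SH on an sp³ carbon → thiol.
  CH(CONH2): pendant –CONH2: carbonyl C bonded to C and N → amide.
  CH(CONH2): pendant –CONH2: carbonyl C bonded to C and N → amide.
  CH2NHCH2: C–N–C with sp³ carbons and no adjacent C=O → amine (secondary).
  CH(CH2Cl): pendant –CH2X: halogen on sp³ carbon → alkyl halide.
  CH(COOH): pendant –COOH: carbonyl C bonded to C and –OH → carboxylic acid.
  CH2CONHCH2: –C(=O)–N– linkage → amide (the N is not an amine).
  CO: –C(=O)– with carbon on both sides → ketone.
  CH(CH2Br): pendant –CH2X: halogen on sp³ carbon → alkyl halide.
  CH2CONHCH2: –C(=O)–N– linkage → amide (the N is not an amine).
  CH(COCH3): pendant –COCH3: carbonyl C bonded to two carbons → ketone.
  CH=CH: C=C double bond → alkene.
  CH(CH2NH2): pendant –CH2NH2: N on sp³ C, no adjacent C=O → amine.
  CO: –C(=O)– with carbon on both sides → ketone.
  CH(OH): –OH on an sp³ carbon → alcohol (secondary).
  CONH2: –C(=O)NH2: carbonyl C bonded to C and to N → amide (the N is not a separate amine).
Amine appears at: CH2NHCH2, CH(CH2NH2) → 2.

2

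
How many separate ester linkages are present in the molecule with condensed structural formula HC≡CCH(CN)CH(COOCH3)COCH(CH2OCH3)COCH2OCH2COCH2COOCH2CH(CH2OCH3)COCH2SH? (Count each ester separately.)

Reading the structure from left to right:
  HC≡C: C≡C triple bond → alkyne.
  CH(CN): pendant –C≡N: nitrile.
  CH(COOCH3): pendant –COOCH3: carbonyl C bonded to C and –OCH3 → ester.
  CO: –C(=O)– with carbon on both sides → ketone.
  CH(CH2OCH3): pendant –CH2OCH3: C–O–C linkage → ether.
  CO: –C(=O)– with carbon on both sides → ketone.
  CH2OCH2: C–O–C with sp³ carbons on both sides and no adjacent C=O → ether.
  CO: –C(=O)– with carbon on both sides → ketone.
  CH2COOCH2: –C(=O)–O–C with C on the carbonyl side → ester.
  CH(CH2OCH3): pendant –CH2OCH3: C–O–C linkage → ether.
  CO: –C(=O)– with carbon on both sides → ketone.
  CH2SH: –SH on an sp³ carbon → thiol.
Ester appears at: CH(COOCH3), CH2COOCH2 → 2.

2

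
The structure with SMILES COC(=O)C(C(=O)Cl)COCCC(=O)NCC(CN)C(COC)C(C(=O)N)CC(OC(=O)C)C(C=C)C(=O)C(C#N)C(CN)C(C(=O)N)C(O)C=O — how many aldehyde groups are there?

Working along the chain:
  CH3OOC: CH3O–C(=O)–: carbonyl C bonded to C and to –OCH3 → ester (not ketone + ether).
  CH(COCl): pendant –C(=O)X: carbonyl C bonded to C and halogen → acyl halide.
  CH2OCH2: C–O–C with sp³ carbons on both sides and no adjacent C=O → ether.
  CH2CONHCH2: –C(=O)–N– linkage → amide (the N is not an amine).
  CH(CH2NH2): pendant –CH2NH2: N on sp³ C, no adjacent C=O → amine.
  CH(CH2OCH3): pendant –CH2OCH3: C–O–C linkage → ether.
  CH(CONH2): pendant –CONH2: carbonyl C bonded to C and N → amide.
  CH(OCOCH3): pendant –OC(=O)CH3: an acyloxy group → ester.
  CH(CH=CH2): pendant –CH=CH2: C=C double bond → alkene.
  CO: –C(=O)– with carbon on both sides → ketone.
  CH(CN): pendant –C≡N: nitrile.
  CH(CH2NH2): pendant –CH2NH2: N on sp³ C, no adjacent C=O → amine.
  CH(CONH2): pendant –CONH2: carbonyl C bonded to C and N → amide.
  CH(OH): –OH on an sp³ carbon → alcohol (secondary).
  CHO: terminal –CHO: carbonyl C bonded to H and C → aldehyde.
Aldehyde appears at: CHO → 1.

1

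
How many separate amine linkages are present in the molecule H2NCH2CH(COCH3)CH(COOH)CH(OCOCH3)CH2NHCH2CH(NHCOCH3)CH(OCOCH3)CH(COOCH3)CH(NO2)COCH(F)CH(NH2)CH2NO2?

–NH2 on an sp³ carbon with no adjacent C=O → amine.
pendant –COCH3: carbonyl C bonded to two carbons → ketone.
pendant –COOH: carbonyl C bonded to C and –OH → carboxylic acid.
pendant –OC(=O)CH3: an acyloxy group → ester.
C–N–C with sp³ carbons and no adjacent C=O → amine (secondary).
pendant –NHC(=O)CH3: N bonded to a carbonyl → amide (not amine).
pendant –OC(=O)CH3: an acyloxy group → ester.
pendant –COOCH3: carbonyl C bonded to C and –OCH3 → ester.
–NO2 on an sp³ carbon → nitro (the N=O is not a carbonyl).
–C(=O)– with carbon on both sides → ketone.
halogen on an sp³ carbon → alkyl halide.
–NH2 on an sp³ carbon with no adjacent C=O → amine.
–NO2 on carbon → nitro group.
Amine appears at: H2NCH2, CH2NHCH2, CH(NH2) → 3.

3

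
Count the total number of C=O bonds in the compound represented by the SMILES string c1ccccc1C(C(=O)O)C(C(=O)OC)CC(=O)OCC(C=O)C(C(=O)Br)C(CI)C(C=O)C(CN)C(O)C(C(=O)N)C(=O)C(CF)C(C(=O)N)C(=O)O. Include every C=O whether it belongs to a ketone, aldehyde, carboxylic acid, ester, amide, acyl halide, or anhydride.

10

CH(COOH): carboxylic acid, 1 C=O (running total 1).
CH(COOCH3): ester, 1 C=O (running total 2).
CH2COOCH2: ester, 1 C=O (running total 3).
CH(CHO): aldehyde, 1 C=O (running total 4).
CH(COBr): acyl halide, 1 C=O (running total 5).
CH(CHO): aldehyde, 1 C=O (running total 6).
CH(CONH2): amide, 1 C=O (running total 7).
CO: ketone, 1 C=O (running total 8).
CH(CONH2): amide, 1 C=O (running total 9).
COOH: carboxylic acid, 1 C=O (running total 10).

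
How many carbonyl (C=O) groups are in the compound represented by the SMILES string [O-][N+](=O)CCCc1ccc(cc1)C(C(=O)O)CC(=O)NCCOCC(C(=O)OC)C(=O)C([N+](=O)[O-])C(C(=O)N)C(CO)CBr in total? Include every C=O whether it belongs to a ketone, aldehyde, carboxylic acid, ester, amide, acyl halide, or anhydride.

5

CH(COOH): carboxylic acid, 1 C=O (running total 1).
CH2CONHCH2: amide, 1 C=O (running total 2).
CH(COOCH3): ester, 1 C=O (running total 3).
CO: ketone, 1 C=O (running total 4).
CH(CONH2): amide, 1 C=O (running total 5).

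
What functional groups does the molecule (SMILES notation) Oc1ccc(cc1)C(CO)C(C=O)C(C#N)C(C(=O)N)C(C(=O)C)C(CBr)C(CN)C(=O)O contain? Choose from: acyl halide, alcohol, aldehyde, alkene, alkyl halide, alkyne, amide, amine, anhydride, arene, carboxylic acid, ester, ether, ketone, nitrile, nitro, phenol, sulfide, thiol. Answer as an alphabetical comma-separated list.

alcohol, aldehyde, alkyl halide, amide, amine, arene, carboxylic acid, ketone, nitrile, phenol

–OH attached directly to an aromatic ring → phenol (not alcohol); the ring itself is an arene.
pendant –CH2OH on an sp³ backbone C → alcohol.
pendant –CHO: carbonyl C bonded to C and H → aldehyde.
pendant –C≡N: nitrile.
pendant –CONH2: carbonyl C bonded to C and N → amide.
pendant –COCH3: carbonyl C bonded to two carbons → ketone.
pendant –CH2X: halogen on sp³ carbon → alkyl halide.
pendant –CH2NH2: N on sp³ C, no adjacent C=O → amine.
–COOH: carbonyl C bonded to –OH and C → carboxylic acid (the –OH is not a separate alcohol).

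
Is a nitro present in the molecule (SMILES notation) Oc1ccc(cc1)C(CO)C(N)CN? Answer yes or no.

no

–OH attached directly to an aromatic ring → phenol (not alcohol); the ring itself is an arene.
pendant –CH2OH on an sp³ backbone C → alcohol.
–NH2 on an sp³ carbon with no adjacent C=O → amine.
–NH2 on an sp³ carbon with no adjacent C=O → amine.
The groups actually present are: alcohol, amine, arene, phenol.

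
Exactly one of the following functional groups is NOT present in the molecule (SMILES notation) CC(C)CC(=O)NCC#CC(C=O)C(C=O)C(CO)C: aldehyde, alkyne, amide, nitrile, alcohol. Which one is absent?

nitrile

alkyne: present (C≡C — C≡C triple bond → alkyne).
aldehyde: present (CH(CHO) — pendant –CHO: carbonyl C bonded to C and H → aldehyde).
amide: present (CH2CONHCH2 — –C(=O)–N– linkage → amide (the N is not an amine)).
alcohol: present (CH(CH2OH) — pendant –CH2OH on an sp³ backbone C → alcohol).
nitrile: absent. In C≡C, the triple bond is C≡C, not C≡N.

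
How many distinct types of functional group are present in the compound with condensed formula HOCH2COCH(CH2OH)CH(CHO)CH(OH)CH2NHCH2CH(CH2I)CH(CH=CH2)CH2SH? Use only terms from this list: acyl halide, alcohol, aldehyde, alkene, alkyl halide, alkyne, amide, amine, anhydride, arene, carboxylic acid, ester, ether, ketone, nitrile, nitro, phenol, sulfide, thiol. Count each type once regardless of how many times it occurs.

Working along the chain:
  HOCH2: HO– on an sp³ carbon → alcohol.
  CO: –C(=O)– with carbon on both sides → ketone.
  CH(CH2OH): pendant –CH2OH on an sp³ backbone C → alcohol.
  CH(CHO): pendant –CHO: carbonyl C bonded to C and H → aldehyde.
  CH(OH): –OH on an sp³ carbon → alcohol (secondary).
  CH2NHCH2: C–N–C with sp³ carbons and no adjacent C=O → amine (secondary).
  CH(CH2I): pendant –CH2X: halogen on sp³ carbon → alkyl halide.
  CH(CH=CH2): pendant –CH=CH2: C=C double bond → alkene.
  CH2SH: –SH on an sp³ carbon → thiol.
Distinct types present: alcohol, aldehyde, alkene, alkyl halide, amine, ketone, thiol.

7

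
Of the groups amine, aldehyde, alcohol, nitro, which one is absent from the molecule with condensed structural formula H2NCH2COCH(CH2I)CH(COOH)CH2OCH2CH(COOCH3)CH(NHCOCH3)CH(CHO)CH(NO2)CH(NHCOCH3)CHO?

nitro: present (CH(NO2) — –NO2 on an sp³ carbon → nitro (the N=O is not a carbonyl)).
aldehyde: present (CH(CHO) — pendant –CHO: carbonyl C bonded to C and H → aldehyde).
amine: present (H2NCH2 — –NH2 on an sp³ carbon with no adjacent C=O → amine).
alcohol: absent. In CH(COOH), the –OH sits on a carbonyl carbon, making it part of a carboxylic acid, not an alcohol.

alcohol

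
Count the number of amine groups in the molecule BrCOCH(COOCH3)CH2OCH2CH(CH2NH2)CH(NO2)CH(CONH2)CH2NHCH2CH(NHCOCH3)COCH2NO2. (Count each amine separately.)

Working along the chain:
  BrCO: –C(=O)Br: carbonyl C bonded to C and to a halogen → acyl halide (not alkyl halide).
  CH(COOCH3): pendant –COOCH3: carbonyl C bonded to C and –OCH3 → ester.
  CH2OCH2: C–O–C with sp³ carbons on both sides and no adjacent C=O → ether.
  CH(CH2NH2): pendant –CH2NH2: N on sp³ C, no adjacent C=O → amine.
  CH(NO2): –NO2 on an sp³ carbon → nitro (the N=O is not a carbonyl).
  CH(CONH2): pendant –CONH2: carbonyl C bonded to C and N → amide.
  CH2NHCH2: C–N–C with sp³ carbons and no adjacent C=O → amine (secondary).
  CH(NHCOCH3): pendant –NHC(=O)CH3: N bonded to a carbonyl → amide (not amine).
  CO: –C(=O)– with carbon on both sides → ketone.
  CH2NO2: –NO2 on carbon → nitro group.
Amine appears at: CH(CH2NH2), CH2NHCH2 → 2.

2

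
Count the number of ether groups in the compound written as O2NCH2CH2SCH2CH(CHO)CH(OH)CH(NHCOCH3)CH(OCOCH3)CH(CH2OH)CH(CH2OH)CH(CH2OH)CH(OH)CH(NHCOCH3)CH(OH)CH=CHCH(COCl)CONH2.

0

–NO2 on carbon → nitro group.
C–S–C linkage → sulfide (thioether).
pendant –CHO: carbonyl C bonded to C and H → aldehyde.
–OH on an sp³ carbon → alcohol (secondary).
pendant –NHC(=O)CH3: N bonded to a carbonyl → amide (not amine).
pendant –OC(=O)CH3: an acyloxy group → ester.
pendant –CH2OH on an sp³ backbone C → alcohol.
pendant –CH2OH on an sp³ backbone C → alcohol.
pendant –CH2OH on an sp³ backbone C → alcohol.
–OH on an sp³ carbon → alcohol (secondary).
pendant –NHC(=O)CH3: N bonded to a carbonyl → amide (not amine).
–OH on an sp³ carbon → alcohol (secondary).
C=C double bond → alkene.
pendant –C(=O)X: carbonyl C bonded to C and halogen → acyl halide.
–C(=O)NH2: carbonyl C bonded to C and to N → amide (the N is not a separate amine).
No segment is a ether: CH2SCH2 is sulfide, not ether; CH(OH) is alcohol, not ether; CH(OCOCH3) is ester, not ether. → 0.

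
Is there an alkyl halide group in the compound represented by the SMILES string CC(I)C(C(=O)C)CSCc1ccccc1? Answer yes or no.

Reading the structure from left to right:
  CH(I): halogen on an sp³ carbon → alkyl halide.
  CH(COCH3): pendant –COCH3: carbonyl C bonded to two carbons → ketone.
  CH2SCH2: C–S–C linkage → sulfide (thioether).
  C6H5: –C6H5 phenyl ring → arene.
The CH(I) segment supplies the alkyl halide: halogen on an sp³ carbon → alkyl halide.

yes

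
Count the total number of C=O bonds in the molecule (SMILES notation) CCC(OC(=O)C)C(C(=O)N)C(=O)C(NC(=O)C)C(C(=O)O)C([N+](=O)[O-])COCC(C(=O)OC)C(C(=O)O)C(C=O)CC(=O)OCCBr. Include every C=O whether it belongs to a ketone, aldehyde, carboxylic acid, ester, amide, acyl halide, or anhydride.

9

CH(OCOCH3): ester, 1 C=O (running total 1).
CH(CONH2): amide, 1 C=O (running total 2).
CO: ketone, 1 C=O (running total 3).
CH(NHCOCH3): amide, 1 C=O (running total 4).
CH(COOH): carboxylic acid, 1 C=O (running total 5).
CH(COOCH3): ester, 1 C=O (running total 6).
CH(COOH): carboxylic acid, 1 C=O (running total 7).
CH(CHO): aldehyde, 1 C=O (running total 8).
CH2COOCH2: ester, 1 C=O (running total 9).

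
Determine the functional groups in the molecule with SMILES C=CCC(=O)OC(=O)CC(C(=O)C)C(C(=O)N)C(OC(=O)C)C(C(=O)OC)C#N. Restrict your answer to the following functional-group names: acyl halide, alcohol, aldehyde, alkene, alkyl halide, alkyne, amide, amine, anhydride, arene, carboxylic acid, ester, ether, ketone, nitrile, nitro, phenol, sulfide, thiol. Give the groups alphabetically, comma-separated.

alkene, amide, anhydride, ester, ketone, nitrile

C=C double bond → alkene.
two acyl groups sharing one oxygen, –C(=O)–O–C(=O)– → anhydride.
pendant –COCH3: carbonyl C bonded to two carbons → ketone.
pendant –CONH2: carbonyl C bonded to C and N → amide.
pendant –OC(=O)CH3: an acyloxy group → ester.
pendant –COOCH3: carbonyl C bonded to C and –OCH3 → ester.
–C≡N: carbon triple-bonded to nitrogen → nitrile.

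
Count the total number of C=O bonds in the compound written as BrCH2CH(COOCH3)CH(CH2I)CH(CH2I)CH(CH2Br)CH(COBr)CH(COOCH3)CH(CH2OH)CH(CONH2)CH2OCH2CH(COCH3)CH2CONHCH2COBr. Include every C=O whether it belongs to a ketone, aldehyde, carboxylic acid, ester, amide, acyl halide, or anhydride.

7

CH(COOCH3): ester, 1 C=O (running total 1).
CH(COBr): acyl halide, 1 C=O (running total 2).
CH(COOCH3): ester, 1 C=O (running total 3).
CH(CONH2): amide, 1 C=O (running total 4).
CH(COCH3): ketone, 1 C=O (running total 5).
CH2CONHCH2: amide, 1 C=O (running total 6).
COBr: acyl halide, 1 C=O (running total 7).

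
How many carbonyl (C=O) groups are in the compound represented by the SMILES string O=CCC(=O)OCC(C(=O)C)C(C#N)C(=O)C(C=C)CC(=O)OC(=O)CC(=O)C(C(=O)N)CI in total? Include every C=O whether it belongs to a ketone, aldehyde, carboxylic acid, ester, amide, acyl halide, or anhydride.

OHC: aldehyde, 1 C=O (running total 1).
CH2COOCH2: ester, 1 C=O (running total 2).
CH(COCH3): ketone, 1 C=O (running total 3).
CO: ketone, 1 C=O (running total 4).
CH2CO-O-COCH2: anhydride, 2 C=O (running total 6).
CO: ketone, 1 C=O (running total 7).
CH(CONH2): amide, 1 C=O (running total 8).

8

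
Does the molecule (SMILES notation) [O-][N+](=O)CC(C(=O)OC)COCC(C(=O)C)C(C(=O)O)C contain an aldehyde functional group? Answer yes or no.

no

–NO2 on carbon → nitro group.
pendant –COOCH3: carbonyl C bonded to C and –OCH3 → ester.
C–O–C with sp³ carbons on both sides and no adjacent C=O → ether.
pendant –COCH3: carbonyl C bonded to two carbons → ketone.
pendant –COOH: carbonyl C bonded to C and –OH → carboxylic acid.
In CH(COCH3), the carbonyl carbon is bonded to two carbons, so it is a ketone, not an aldehyde. In CH(COOH), the carbonyl carbon bears –OH, not –H, so it is a carboxylic acid.
The groups actually present are: carboxylic acid, ester, ether, ketone, nitro.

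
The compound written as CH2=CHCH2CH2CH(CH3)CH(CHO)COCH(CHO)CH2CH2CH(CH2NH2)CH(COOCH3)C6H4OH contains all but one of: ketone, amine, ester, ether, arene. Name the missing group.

ester: present (CH(COOCH3) — pendant –COOCH3: carbonyl C bonded to C and –OCH3 → ester).
amine: present (CH(CH2NH2) — pendant –CH2NH2: N on sp³ C, no adjacent C=O → amine).
arene: present (C6H4OH — –OH attached directly to an aromatic ring → phenol (not alcohol); the ring itself is an arene).
ketone: present (CO — –C(=O)– with carbon on both sides → ketone).
ether: absent. In CH(COOCH3), the C–O–C oxygen is adjacent to a C=O, so it belongs to an ester, not an ether.

ether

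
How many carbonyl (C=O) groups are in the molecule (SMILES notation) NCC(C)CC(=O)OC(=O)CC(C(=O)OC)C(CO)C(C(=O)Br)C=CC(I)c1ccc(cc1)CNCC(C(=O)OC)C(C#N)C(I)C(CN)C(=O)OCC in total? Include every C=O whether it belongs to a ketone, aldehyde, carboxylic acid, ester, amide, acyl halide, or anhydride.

6

CH2CO-O-COCH2: anhydride, 2 C=O (running total 2).
CH(COOCH3): ester, 1 C=O (running total 3).
CH(COBr): acyl halide, 1 C=O (running total 4).
CH(COOCH3): ester, 1 C=O (running total 5).
COOCH2CH3: ester, 1 C=O (running total 6).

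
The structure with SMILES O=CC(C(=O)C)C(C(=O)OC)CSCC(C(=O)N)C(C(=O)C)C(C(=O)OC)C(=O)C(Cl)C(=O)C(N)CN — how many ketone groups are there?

terminal –CHO: carbonyl C bonded to H and C → aldehyde.
pendant –COCH3: carbonyl C bonded to two carbons → ketone.
pendant –COOCH3: carbonyl C bonded to C and –OCH3 → ester.
C–S–C linkage → sulfide (thioether).
pendant –CONH2: carbonyl C bonded to C and N → amide.
pendant –COCH3: carbonyl C bonded to two carbons → ketone.
pendant –COOCH3: carbonyl C bonded to C and –OCH3 → ester.
–C(=O)– with carbon on both sides → ketone.
halogen on an sp³ carbon → alkyl halide.
–C(=O)– with carbon on both sides → ketone.
–NH2 on an sp³ carbon with no adjacent C=O → amine.
–NH2 on an sp³ carbon with no adjacent C=O → amine.
Ketone appears at: CH(COCH3), CH(COCH3), CO, CO → 4.

4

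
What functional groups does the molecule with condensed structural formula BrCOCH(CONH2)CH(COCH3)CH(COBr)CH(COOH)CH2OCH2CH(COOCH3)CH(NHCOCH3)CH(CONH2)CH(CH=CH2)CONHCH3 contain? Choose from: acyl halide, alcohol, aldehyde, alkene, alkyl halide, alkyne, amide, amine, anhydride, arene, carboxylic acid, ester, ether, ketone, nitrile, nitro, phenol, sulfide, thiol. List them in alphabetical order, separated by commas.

acyl halide, alkene, amide, carboxylic acid, ester, ether, ketone

–C(=O)Br: carbonyl C bonded to C and to a halogen → acyl halide (not alkyl halide).
pendant –CONH2: carbonyl C bonded to C and N → amide.
pendant –COCH3: carbonyl C bonded to two carbons → ketone.
pendant –C(=O)X: carbonyl C bonded to C and halogen → acyl halide.
pendant –COOH: carbonyl C bonded to C and –OH → carboxylic acid.
C–O–C with sp³ carbons on both sides and no adjacent C=O → ether.
pendant –COOCH3: carbonyl C bonded to C and –OCH3 → ester.
pendant –NHC(=O)CH3: N bonded to a carbonyl → amide (not amine).
pendant –CONH2: carbonyl C bonded to C and N → amide.
pendant –CH=CH2: C=C double bond → alkene.
–C(=O)NHCH3: carbonyl C bonded to C and to N → amide (the N is not an amine).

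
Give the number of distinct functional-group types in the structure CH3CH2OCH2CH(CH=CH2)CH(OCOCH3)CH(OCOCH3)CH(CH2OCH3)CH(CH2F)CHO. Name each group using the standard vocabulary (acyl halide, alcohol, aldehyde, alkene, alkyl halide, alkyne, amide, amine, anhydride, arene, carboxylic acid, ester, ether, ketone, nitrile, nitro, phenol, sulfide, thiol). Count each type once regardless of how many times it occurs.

Taking each segment in turn:
  CH2OCH2: C–O–C with sp³ carbons on both sides and no adjacent C=O → ether.
  CH(CH=CH2): pendant –CH=CH2: C=C double bond → alkene.
  CH(OCOCH3): pendant –OC(=O)CH3: an acyloxy group → ester.
  CH(OCOCH3): pendant –OC(=O)CH3: an acyloxy group → ester.
  CH(CH2OCH3): pendant –CH2OCH3: C–O–C linkage → ether.
  CH(CH2F): pendant –CH2X: halogen on sp³ carbon → alkyl halide.
  CHO: terminal –CHO: carbonyl C bonded to H and C → aldehyde.
Distinct types present: aldehyde, alkene, alkyl halide, ester, ether.

5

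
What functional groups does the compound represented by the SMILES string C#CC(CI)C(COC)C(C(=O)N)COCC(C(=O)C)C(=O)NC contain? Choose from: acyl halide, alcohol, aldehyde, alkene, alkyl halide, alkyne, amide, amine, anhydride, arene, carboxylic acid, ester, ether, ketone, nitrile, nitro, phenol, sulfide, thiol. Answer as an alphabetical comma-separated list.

alkyl halide, alkyne, amide, ether, ketone

C≡C triple bond → alkyne.
pendant –CH2X: halogen on sp³ carbon → alkyl halide.
pendant –CH2OCH3: C–O–C linkage → ether.
pendant –CONH2: carbonyl C bonded to C and N → amide.
C–O–C with sp³ carbons on both sides and no adjacent C=O → ether.
pendant –COCH3: carbonyl C bonded to two carbons → ketone.
–C(=O)NHCH3: carbonyl C bonded to C and to N → amide (the N is not an amine).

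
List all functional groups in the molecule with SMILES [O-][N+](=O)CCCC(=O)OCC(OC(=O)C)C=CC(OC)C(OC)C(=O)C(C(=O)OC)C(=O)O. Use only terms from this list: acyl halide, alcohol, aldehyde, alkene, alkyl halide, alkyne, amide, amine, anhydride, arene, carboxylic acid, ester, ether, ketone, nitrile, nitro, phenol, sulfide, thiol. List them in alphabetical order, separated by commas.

Taking each segment in turn:
  O2NCH2: –NO2 on carbon → nitro group.
  CH2COOCH2: –C(=O)–O–C with C on the carbonyl side → ester.
  CH(OCOCH3): pendant –OC(=O)CH3: an acyloxy group → ester.
  CH=CH: C=C double bond → alkene.
  CH(OCH3): pendant –OCH3: C–O–C with sp³ C, no adjacent C=O → ether.
  CH(OCH3): pendant –OCH3: C–O–C with sp³ C, no adjacent C=O → ether.
  CO: –C(=O)– with carbon on both sides → ketone.
  CH(COOCH3): pendant –COOCH3: carbonyl C bonded to C and –OCH3 → ester.
  COOH: –COOH: carbonyl C bonded to –OH and C → carboxylic acid (the –OH is not a separate alcohol).

alkene, carboxylic acid, ester, ether, ketone, nitro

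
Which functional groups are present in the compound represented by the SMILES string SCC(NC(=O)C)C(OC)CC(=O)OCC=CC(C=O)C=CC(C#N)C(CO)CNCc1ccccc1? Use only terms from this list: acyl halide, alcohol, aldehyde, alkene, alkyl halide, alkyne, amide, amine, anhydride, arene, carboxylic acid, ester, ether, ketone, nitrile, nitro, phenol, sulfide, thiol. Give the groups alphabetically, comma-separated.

–SH on an sp³ carbon → thiol.
pendant –NHC(=O)CH3: N bonded to a carbonyl → amide (not amine).
pendant –OCH3: C–O–C with sp³ C, no adjacent C=O → ether.
–C(=O)–O–C with C on the carbonyl side → ester.
C=C double bond → alkene.
pendant –CHO: carbonyl C bonded to C and H → aldehyde.
C=C double bond → alkene.
pendant –C≡N: nitrile.
pendant –CH2OH on an sp³ backbone C → alcohol.
C–N–C with sp³ carbons and no adjacent C=O → amine (secondary).
–C6H5 phenyl ring → arene.

alcohol, aldehyde, alkene, amide, amine, arene, ester, ether, nitrile, thiol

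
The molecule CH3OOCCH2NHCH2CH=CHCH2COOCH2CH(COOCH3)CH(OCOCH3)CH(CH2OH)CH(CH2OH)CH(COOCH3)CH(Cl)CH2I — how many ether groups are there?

CH3O–C(=O)–: carbonyl C bonded to C and to –OCH3 → ester (not ketone + ether).
C–N–C with sp³ carbons and no adjacent C=O → amine (secondary).
C=C double bond → alkene.
–C(=O)–O–C with C on the carbonyl side → ester.
pendant –COOCH3: carbonyl C bonded to C and –OCH3 → ester.
pendant –OC(=O)CH3: an acyloxy group → ester.
pendant –CH2OH on an sp³ backbone C → alcohol.
pendant –CH2OH on an sp³ backbone C → alcohol.
pendant –COOCH3: carbonyl C bonded to C and –OCH3 → ester.
halogen on an sp³ carbon → alkyl halide.
halogen on an sp³ carbon → alkyl halide.
No segment is a ether: CH3OOC is ester, not ether; CH2COOCH2 is ester, not ether; CH(COOCH3) is ester, not ether. → 0.

0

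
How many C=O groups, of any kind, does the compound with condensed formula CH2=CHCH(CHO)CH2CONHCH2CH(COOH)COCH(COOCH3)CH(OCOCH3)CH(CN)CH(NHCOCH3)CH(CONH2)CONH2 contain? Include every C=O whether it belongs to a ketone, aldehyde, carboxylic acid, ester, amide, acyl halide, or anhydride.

9

CH(CHO): aldehyde, 1 C=O (running total 1).
CH2CONHCH2: amide, 1 C=O (running total 2).
CH(COOH): carboxylic acid, 1 C=O (running total 3).
CO: ketone, 1 C=O (running total 4).
CH(COOCH3): ester, 1 C=O (running total 5).
CH(OCOCH3): ester, 1 C=O (running total 6).
CH(NHCOCH3): amide, 1 C=O (running total 7).
CH(CONH2): amide, 1 C=O (running total 8).
CONH2: amide, 1 C=O (running total 9).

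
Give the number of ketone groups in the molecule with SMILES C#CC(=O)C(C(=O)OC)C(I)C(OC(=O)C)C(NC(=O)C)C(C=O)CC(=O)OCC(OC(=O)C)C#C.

1

Taking each segment in turn:
  HC≡C: C≡C triple bond → alkyne.
  CO: –C(=O)– with carbon on both sides → ketone.
  CH(COOCH3): pendant –COOCH3: carbonyl C bonded to C and –OCH3 → ester.
  CH(I): halogen on an sp³ carbon → alkyl halide.
  CH(OCOCH3): pendant –OC(=O)CH3: an acyloxy group → ester.
  CH(NHCOCH3): pendant –NHC(=O)CH3: N bonded to a carbonyl → amide (not amine).
  CH(CHO): pendant –CHO: carbonyl C bonded to C and H → aldehyde.
  CH2COOCH2: –C(=O)–O–C with C on the carbonyl side → ester.
  CH(OCOCH3): pendant –OC(=O)CH3: an acyloxy group → ester.
  C≡CH: C≡C triple bond → alkyne.
Ketone appears at: CO → 1.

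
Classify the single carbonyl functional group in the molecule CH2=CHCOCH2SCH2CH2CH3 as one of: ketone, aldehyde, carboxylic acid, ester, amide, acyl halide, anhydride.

The carbonyl is in the CO segment: –C(=O)– with carbon on both sides → ketone.

ketone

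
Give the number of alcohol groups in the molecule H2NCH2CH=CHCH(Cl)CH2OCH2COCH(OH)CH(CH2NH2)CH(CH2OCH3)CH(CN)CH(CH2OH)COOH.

2

–NH2 on an sp³ carbon with no adjacent C=O → amine.
C=C double bond → alkene.
halogen on an sp³ carbon → alkyl halide.
C–O–C with sp³ carbons on both sides and no adjacent C=O → ether.
–C(=O)– with carbon on both sides → ketone.
–OH on an sp³ carbon → alcohol (secondary).
pendant –CH2NH2: N on sp³ C, no adjacent C=O → amine.
pendant –CH2OCH3: C–O–C linkage → ether.
pendant –C≡N: nitrile.
pendant –CH2OH on an sp³ backbone C → alcohol.
–COOH: carbonyl C bonded to –OH and C → carboxylic acid (the –OH is not a separate alcohol).
Alcohol appears at: CH(OH), CH(CH2OH) → 2.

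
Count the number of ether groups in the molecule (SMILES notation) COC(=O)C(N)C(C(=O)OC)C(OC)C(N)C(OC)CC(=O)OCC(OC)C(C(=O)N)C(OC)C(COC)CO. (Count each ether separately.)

Reading the structure from left to right:
  CH3OOC: CH3O–C(=O)–: carbonyl C bonded to C and to –OCH3 → ester (not ketone + ether).
  CH(NH2): –NH2 on an sp³ carbon with no adjacent C=O → amine.
  CH(COOCH3): pendant –COOCH3: carbonyl C bonded to C and –OCH3 → ester.
  CH(OCH3): pendant –OCH3: C–O–C with sp³ C, no adjacent C=O → ether.
  CH(NH2): –NH2 on an sp³ carbon with no adjacent C=O → amine.
  CH(OCH3): pendant –OCH3: C–O–C with sp³ C, no adjacent C=O → ether.
  CH2COOCH2: –C(=O)–O–C with C on the carbonyl side → ester.
  CH(OCH3): pendant –OCH3: C–O–C with sp³ C, no adjacent C=O → ether.
  CH(CONH2): pendant –CONH2: carbonyl C bonded to C and N → amide.
  CH(OCH3): pendant –OCH3: C–O–C with sp³ C, no adjacent C=O → ether.
  CH(CH2OCH3): pendant –CH2OCH3: C–O–C linkage → ether.
  CH2OH: –OH on an sp³ carbon → alcohol.
Ether appears at: CH(OCH3), CH(OCH3), CH(OCH3), CH(OCH3), CH(CH2OCH3) → 5.

5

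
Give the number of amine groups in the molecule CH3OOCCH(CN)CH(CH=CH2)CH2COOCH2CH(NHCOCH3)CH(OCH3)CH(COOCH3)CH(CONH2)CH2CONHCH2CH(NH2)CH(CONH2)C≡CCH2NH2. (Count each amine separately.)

2

Taking each segment in turn:
  CH3OOC: CH3O–C(=O)–: carbonyl C bonded to C and to –OCH3 → ester (not ketone + ether).
  CH(CN): pendant –C≡N: nitrile.
  CH(CH=CH2): pendant –CH=CH2: C=C double bond → alkene.
  CH2COOCH2: –C(=O)–O–C with C on the carbonyl side → ester.
  CH(NHCOCH3): pendant –NHC(=O)CH3: N bonded to a carbonyl → amide (not amine).
  CH(OCH3): pendant –OCH3: C–O–C with sp³ C, no adjacent C=O → ether.
  CH(COOCH3): pendant –COOCH3: carbonyl C bonded to C and –OCH3 → ester.
  CH(CONH2): pendant –CONH2: carbonyl C bonded to C and N → amide.
  CH2CONHCH2: –C(=O)–N– linkage → amide (the N is not an amine).
  CH(NH2): –NH2 on an sp³ carbon with no adjacent C=O → amine.
  CH(CONH2): pendant –CONH2: carbonyl C bonded to C and N → amide.
  C≡C: C≡C triple bond → alkyne.
  CH2NH2: –NH2 on an sp³ carbon with no adjacent C=O → amine.
Amine appears at: CH(NH2), CH2NH2 → 2.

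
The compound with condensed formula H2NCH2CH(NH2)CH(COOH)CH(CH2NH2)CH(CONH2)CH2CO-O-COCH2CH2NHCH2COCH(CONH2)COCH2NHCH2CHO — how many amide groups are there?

2

–NH2 on an sp³ carbon with no adjacent C=O → amine.
–NH2 on an sp³ carbon with no adjacent C=O → amine.
pendant –COOH: carbonyl C bonded to C and –OH → carboxylic acid.
pendant –CH2NH2: N on sp³ C, no adjacent C=O → amine.
pendant –CONH2: carbonyl C bonded to C and N → amide.
two acyl groups sharing one oxygen, –C(=O)–O–C(=O)– → anhydride.
C–N–C with sp³ carbons and no adjacent C=O → amine (secondary).
–C(=O)– with carbon on both sides → ketone.
pendant –CONH2: carbonyl C bonded to C and N → amide.
–C(=O)– with carbon on both sides → ketone.
C–N–C with sp³ carbons and no adjacent C=O → amine (secondary).
terminal –CHO: carbonyl C bonded to H and C → aldehyde.
Amide appears at: CH(CONH2), CH(CONH2) → 2.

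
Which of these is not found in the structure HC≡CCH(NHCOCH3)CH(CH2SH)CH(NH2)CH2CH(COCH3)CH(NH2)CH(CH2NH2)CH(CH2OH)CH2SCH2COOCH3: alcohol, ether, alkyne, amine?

amine: present (CH(NH2) — –NH2 on an sp³ carbon with no adjacent C=O → amine).
alkyne: present (HC≡C — C≡C triple bond → alkyne).
alcohol: present (CH(CH2OH) — pendant –CH2OH on an sp³ backbone C → alcohol).
ether: absent. In COOCH3, the C–O–C oxygen is adjacent to a C=O, so it belongs to an ester, not an ether.

ether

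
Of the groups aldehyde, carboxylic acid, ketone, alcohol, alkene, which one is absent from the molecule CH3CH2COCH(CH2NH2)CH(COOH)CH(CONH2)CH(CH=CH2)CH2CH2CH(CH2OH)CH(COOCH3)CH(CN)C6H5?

alkene: present (CH(CH=CH2) — pendant –CH=CH2: C=C double bond → alkene).
ketone: present (CO — –C(=O)– with carbon on both sides → ketone).
alcohol: present (CH(CH2OH) — pendant –CH2OH on an sp³ backbone C → alcohol).
carboxylic acid: present (CH(COOH) — pendant –COOH: carbonyl C bonded to C and –OH → carboxylic acid).
aldehyde: absent. In CO, the carbonyl carbon is bonded to two carbons, so it is a ketone, not an aldehyde. In CH(COOH), the carbonyl carbon bears –OH, not –H, so it is a carboxylic acid.

aldehyde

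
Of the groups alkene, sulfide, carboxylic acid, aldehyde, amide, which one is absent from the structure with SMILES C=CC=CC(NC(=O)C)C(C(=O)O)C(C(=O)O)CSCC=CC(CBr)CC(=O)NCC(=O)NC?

aldehyde

alkene: present (CH2=CH — C=C double bond → alkene).
carboxylic acid: present (CH(COOH) — pendant –COOH: carbonyl C bonded to C and –OH → carboxylic acid).
amide: present (CH(NHCOCH3) — pendant –NHC(=O)CH3: N bonded to a carbonyl → amide (not amine)).
sulfide: present (CH2SCH2 — C–S–C linkage → sulfide (thioether)).
aldehyde: absent. In CH(COOH), the carbonyl carbon bears –OH, not –H, so it is a carboxylic acid.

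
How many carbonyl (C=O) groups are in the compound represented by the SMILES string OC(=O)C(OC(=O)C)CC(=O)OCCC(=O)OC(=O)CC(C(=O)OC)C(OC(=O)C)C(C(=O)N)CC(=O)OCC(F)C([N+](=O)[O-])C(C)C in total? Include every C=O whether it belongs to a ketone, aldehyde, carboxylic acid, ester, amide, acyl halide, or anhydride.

HOOC: carboxylic acid, 1 C=O (running total 1).
CH(OCOCH3): ester, 1 C=O (running total 2).
CH2COOCH2: ester, 1 C=O (running total 3).
CH2CO-O-COCH2: anhydride, 2 C=O (running total 5).
CH(COOCH3): ester, 1 C=O (running total 6).
CH(OCOCH3): ester, 1 C=O (running total 7).
CH(CONH2): amide, 1 C=O (running total 8).
CH2COOCH2: ester, 1 C=O (running total 9).

9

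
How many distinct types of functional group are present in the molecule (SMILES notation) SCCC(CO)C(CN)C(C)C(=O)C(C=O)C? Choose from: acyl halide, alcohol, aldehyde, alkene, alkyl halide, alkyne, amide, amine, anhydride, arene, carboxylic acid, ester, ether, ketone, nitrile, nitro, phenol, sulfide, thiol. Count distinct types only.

5

Reading the structure from left to right:
  HSCH2: –SH on an sp³ carbon → thiol.
  CH(CH2OH): pendant –CH2OH on an sp³ backbone C → alcohol.
  CH(CH2NH2): pendant –CH2NH2: N on sp³ C, no adjacent C=O → amine.
  CO: –C(=O)– with carbon on both sides → ketone.
  CH(CHO): pendant –CHO: carbonyl C bonded to C and H → aldehyde.
Distinct types present: alcohol, aldehyde, amine, ketone, thiol.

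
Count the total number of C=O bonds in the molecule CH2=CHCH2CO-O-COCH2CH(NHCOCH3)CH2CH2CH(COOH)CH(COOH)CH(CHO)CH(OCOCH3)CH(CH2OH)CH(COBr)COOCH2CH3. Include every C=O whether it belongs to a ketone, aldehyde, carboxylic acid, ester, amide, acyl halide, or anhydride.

CH2CO-O-COCH2: anhydride, 2 C=O (running total 2).
CH(NHCOCH3): amide, 1 C=O (running total 3).
CH(COOH): carboxylic acid, 1 C=O (running total 4).
CH(COOH): carboxylic acid, 1 C=O (running total 5).
CH(CHO): aldehyde, 1 C=O (running total 6).
CH(OCOCH3): ester, 1 C=O (running total 7).
CH(COBr): acyl halide, 1 C=O (running total 8).
COOCH2CH3: ester, 1 C=O (running total 9).

9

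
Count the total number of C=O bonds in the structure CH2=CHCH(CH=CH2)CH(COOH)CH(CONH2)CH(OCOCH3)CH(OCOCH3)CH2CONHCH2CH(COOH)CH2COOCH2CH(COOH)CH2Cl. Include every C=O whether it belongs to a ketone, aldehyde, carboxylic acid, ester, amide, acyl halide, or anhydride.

8

CH(COOH): carboxylic acid, 1 C=O (running total 1).
CH(CONH2): amide, 1 C=O (running total 2).
CH(OCOCH3): ester, 1 C=O (running total 3).
CH(OCOCH3): ester, 1 C=O (running total 4).
CH2CONHCH2: amide, 1 C=O (running total 5).
CH(COOH): carboxylic acid, 1 C=O (running total 6).
CH2COOCH2: ester, 1 C=O (running total 7).
CH(COOH): carboxylic acid, 1 C=O (running total 8).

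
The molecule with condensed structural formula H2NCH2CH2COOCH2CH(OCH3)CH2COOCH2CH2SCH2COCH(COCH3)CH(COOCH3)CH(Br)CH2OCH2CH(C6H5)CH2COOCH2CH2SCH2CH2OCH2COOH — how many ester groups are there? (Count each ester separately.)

4

–NH2 on an sp³ carbon with no adjacent C=O → amine.
–C(=O)–O–C with C on the carbonyl side → ester.
pendant –OCH3: C–O–C with sp³ C, no adjacent C=O → ether.
–C(=O)–O–C with C on the carbonyl side → ester.
C–S–C linkage → sulfide (thioether).
–C(=O)– with carbon on both sides → ketone.
pendant –COCH3: carbonyl C bonded to two carbons → ketone.
pendant –COOCH3: carbonyl C bonded to C and –OCH3 → ester.
halogen on an sp³ carbon → alkyl halide.
C–O–C with sp³ carbons on both sides and no adjacent C=O → ether.
pendant –C6H5: benzene ring → arene.
–C(=O)–O–C with C on the carbonyl side → ester.
C–S–C linkage → sulfide (thioether).
C–O–C with sp³ carbons on both sides and no adjacent C=O → ether.
–COOH: carbonyl C bonded to –OH and C → carboxylic acid (the –OH is not a separate alcohol).
Ester appears at: CH2COOCH2, CH2COOCH2, CH(COOCH3), CH2COOCH2 → 4.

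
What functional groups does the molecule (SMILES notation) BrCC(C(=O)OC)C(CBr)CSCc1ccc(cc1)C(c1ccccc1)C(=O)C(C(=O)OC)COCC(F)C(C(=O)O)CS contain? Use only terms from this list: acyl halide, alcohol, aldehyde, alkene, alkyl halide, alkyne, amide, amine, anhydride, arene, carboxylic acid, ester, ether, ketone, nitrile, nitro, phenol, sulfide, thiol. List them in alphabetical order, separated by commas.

alkyl halide, arene, carboxylic acid, ester, ether, ketone, sulfide, thiol

Working along the chain:
  BrCH2: halogen on an sp³ carbon → alkyl halide.
  CH(COOCH3): pendant –COOCH3: carbonyl C bonded to C and –OCH3 → ester.
  CH(CH2Br): pendant –CH2X: halogen on sp³ carbon → alkyl halide.
  CH2SCH2: C–S–C linkage → sulfide (thioether).
  C6H4: para-disubstituted benzene ring → arene.
  CH(C6H5): pendant –C6H5: benzene ring → arene.
  CO: –C(=O)– with carbon on both sides → ketone.
  CH(COOCH3): pendant –COOCH3: carbonyl C bonded to C and –OCH3 → ester.
  CH2OCH2: C–O–C with sp³ carbons on both sides and no adjacent C=O → ether.
  CH(F): halogen on an sp³ carbon → alkyl halide.
  CH(COOH): pendant –COOH: carbonyl C bonded to C and –OH → carboxylic acid.
  CH2SH: –SH on an sp³ carbon → thiol.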